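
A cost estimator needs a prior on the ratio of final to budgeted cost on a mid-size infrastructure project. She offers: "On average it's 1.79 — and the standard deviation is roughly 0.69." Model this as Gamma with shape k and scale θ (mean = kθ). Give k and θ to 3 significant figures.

For Gamma(k, scale θ): mean = kθ, variance = kθ², so CV = 1/√k.
CV = SD/mean = 0.69/1.79 = 0.3855, hence k = 1/CV² = 6.73.
Then θ = mean/k = 1.79/6.73 = 0.266.

k ≈ 6.73, θ ≈ 0.266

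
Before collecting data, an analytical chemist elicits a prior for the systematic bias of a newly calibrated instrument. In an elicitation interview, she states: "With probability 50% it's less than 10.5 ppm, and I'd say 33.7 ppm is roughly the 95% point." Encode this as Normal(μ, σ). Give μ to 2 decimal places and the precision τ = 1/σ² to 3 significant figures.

μ = 10.50, τ = 0.00503

The p-quantile of Normal(μ,σ) is μ + z_p·σ, with z_{0.5} = 0 and z_{0.95} = 1.645.
Eliminate σ: μ = (z₂·x₁ − z₁·x₂)/(z₂ − z₁) = (1.645·10.5 − (0)·33.7)/1.645 = 10.50.
Then σ = (x₂ − x₁)/(z₂ − z₁) = (33.7 − 10.5)/1.645 = 14.10.
Precision τ = 1/σ² = 1/14.1² = 0.00503.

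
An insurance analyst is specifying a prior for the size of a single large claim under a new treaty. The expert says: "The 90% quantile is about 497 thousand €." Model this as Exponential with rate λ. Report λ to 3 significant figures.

P(T < 497.0) = 1 − e^(−λ·497.0) = 0.9, so λ = −ln(1−0.9)/497.0 = −ln(0.1)/497.0 = 0.00463.

λ ≈ 0.00463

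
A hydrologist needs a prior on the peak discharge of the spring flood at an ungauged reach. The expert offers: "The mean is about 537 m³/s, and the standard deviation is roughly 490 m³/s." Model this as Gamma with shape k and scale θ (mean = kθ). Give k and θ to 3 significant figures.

For Gamma(k, scale θ): mean = kθ, variance = kθ², so CV = 1/√k.
CV = SD/mean = 490/537 = 0.9125, hence k = 1/CV² = 1.2.
Then θ = mean/k = 537/1.2 = 447.

k ≈ 1.2, θ ≈ 447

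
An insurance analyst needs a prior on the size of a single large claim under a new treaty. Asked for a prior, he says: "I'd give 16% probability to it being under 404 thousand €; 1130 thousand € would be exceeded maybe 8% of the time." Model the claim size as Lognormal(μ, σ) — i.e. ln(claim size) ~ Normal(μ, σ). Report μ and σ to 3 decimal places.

If T ~ Lognormal(μ,σ) then ln T ~ Normal(μ,σ), so the p-quantile of ln T is μ + z_p·σ.
ln(404) = 6.001 and ln(1130) = 7.03; z_{0.16} = -0.9945, z_{0.92} = 1.405.
σ = (7.03 − 6.001)/(1.405 − (-0.9945)) = 0.429.
μ = 6.001 − (-0.9945)·0.429 = 6.428.

μ ≈ 6.428, σ ≈ 0.429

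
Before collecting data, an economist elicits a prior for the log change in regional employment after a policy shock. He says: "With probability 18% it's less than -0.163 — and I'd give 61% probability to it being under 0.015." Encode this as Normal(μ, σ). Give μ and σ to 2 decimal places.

μ = -0.03, σ = 0.15

For Normal(μ,σ), the p-quantile is μ + z_p·σ. Here z_{0.18} = -0.9154, z_{0.61} = 0.2793.
So -0.163 = μ − 0.9154σ and 0.015 = μ + 0.2793σ.
Subtracting: σ = (0.015 − -0.163)/(0.2793 − (-0.9154)) = 0.15.
Then μ = -0.163 − (-0.9154)·0.15 = -0.03.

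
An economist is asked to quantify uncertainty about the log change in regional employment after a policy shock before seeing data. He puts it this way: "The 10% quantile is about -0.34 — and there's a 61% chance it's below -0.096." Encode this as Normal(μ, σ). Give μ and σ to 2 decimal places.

The p-quantile of Normal(μ,σ) is μ + z_p·σ, with z_{0.1} = -1.282 and z_{0.61} = 0.2793.
Eliminate σ: μ = (z₂·x₁ − z₁·x₂)/(z₂ − z₁) = (0.2793·-0.34 − (-1.282)·-0.096)/1.561 = -0.14.
Then σ = (x₂ − x₁)/(z₂ − z₁) = (-0.096 − -0.34)/1.561 = 0.16.

μ = -0.14, σ = 0.16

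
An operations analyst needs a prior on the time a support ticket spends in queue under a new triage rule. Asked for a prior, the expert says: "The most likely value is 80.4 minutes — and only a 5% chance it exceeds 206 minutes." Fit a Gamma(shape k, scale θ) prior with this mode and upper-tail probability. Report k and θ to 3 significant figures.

k ≈ 4.06, θ ≈ 26.3

Gamma(k,θ) with k>1 has mode (k−1)θ, so θ = 80.4/(k−1).
Need P(X < 206) = 0.95 with θ tied to k this way. Start at k = 2, θ = 80.4: P(X<206) ≈ 0.725.
Too low — raise k to concentrate. Iterating converges to k ≈ 4.06.
Then θ = 80.4/(4.06−1) ≈ 26.3.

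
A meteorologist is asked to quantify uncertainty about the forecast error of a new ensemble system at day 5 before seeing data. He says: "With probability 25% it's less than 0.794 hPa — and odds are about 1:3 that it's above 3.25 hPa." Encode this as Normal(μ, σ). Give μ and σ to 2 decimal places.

For Normal(μ,σ), the p-quantile is μ + z_p·σ. Here z_{0.25} = -0.6745, z_{0.75} = 0.6745.
So 0.794 = μ − 0.6745σ and 3.25 = μ + 0.6745σ.
Subtracting: σ = (3.25 − 0.794)/(0.6745 − (-0.6745)) = 1.82.
Then μ = 0.794 − (-0.6745)·1.82 = 2.02.

μ = 2.02, σ = 1.82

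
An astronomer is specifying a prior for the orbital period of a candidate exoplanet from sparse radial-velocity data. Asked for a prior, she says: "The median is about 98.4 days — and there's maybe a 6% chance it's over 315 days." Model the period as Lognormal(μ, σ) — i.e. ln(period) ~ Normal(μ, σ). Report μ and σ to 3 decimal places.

μ ≈ 4.589, σ ≈ 0.748

If T ~ Lognormal(μ,σ) then ln T ~ Normal(μ,σ), so the p-quantile of ln T is μ + z_p·σ.
ln(98.4) = 4.589 and ln(315) = 5.753; z_{0.5} = 0, z_{0.94} = 1.555.
σ = (5.753 − 4.589)/(1.555 − (0)) = 0.748.
μ = 4.589 − (0)·0.748 = 4.589.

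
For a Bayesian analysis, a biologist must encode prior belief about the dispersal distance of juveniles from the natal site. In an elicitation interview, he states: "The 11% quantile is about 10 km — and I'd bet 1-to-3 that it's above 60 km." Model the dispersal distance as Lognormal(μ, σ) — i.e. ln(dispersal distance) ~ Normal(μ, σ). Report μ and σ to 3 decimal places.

If T ~ Lognormal(μ,σ) then ln T ~ Normal(μ,σ), so the p-quantile of ln T is μ + z_p·σ.
ln(10) = 2.303 and ln(60) = 4.094; z_{0.11} = -1.227, z_{0.75} = 0.6745.
σ = (4.094 − 2.303)/(0.6745 − (-1.227)) = 0.943.
μ = 2.303 − (-1.227)·0.943 = 3.459.

μ ≈ 3.459, σ ≈ 0.943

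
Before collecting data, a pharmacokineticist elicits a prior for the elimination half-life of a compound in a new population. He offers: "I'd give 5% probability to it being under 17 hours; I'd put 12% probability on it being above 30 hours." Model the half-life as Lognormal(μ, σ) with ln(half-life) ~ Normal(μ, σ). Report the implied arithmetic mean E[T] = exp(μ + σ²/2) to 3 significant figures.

If T ~ Lognormal(μ,σ) then ln T ~ Normal(μ,σ), so the p-quantile of ln T is μ + z_p·σ.
ln(17) = 2.833 and ln(30) = 3.401; z_{0.05} = -1.645, z_{0.88} = 1.175.
σ = (3.401 − 2.833)/(1.175 − (-1.645)) = 0.201.
μ = 2.833 − (-1.645)·0.201 = 3.165.
E[T] = exp(μ + σ²/2) = exp(3.165 + 0.0203) = 24.2 hours.

E[T] ≈ 24.2 hours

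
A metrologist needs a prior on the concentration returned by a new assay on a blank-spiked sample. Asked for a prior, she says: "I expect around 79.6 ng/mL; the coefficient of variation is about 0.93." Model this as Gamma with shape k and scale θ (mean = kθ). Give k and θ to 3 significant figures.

k ≈ 1.16, θ ≈ 68.8

For Gamma(k, scale θ): mean = kθ, variance = kθ², so CV = 1/√k.
CV = 0.93, hence k = 1/CV² = 1.16.
Then θ = mean/k = 79.6/1.16 = 68.8.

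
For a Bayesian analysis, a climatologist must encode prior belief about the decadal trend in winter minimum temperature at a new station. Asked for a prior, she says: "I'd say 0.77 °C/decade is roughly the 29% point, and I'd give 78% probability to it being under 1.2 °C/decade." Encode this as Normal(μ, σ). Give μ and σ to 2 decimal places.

The p-quantile of Normal(μ,σ) is μ + z_p·σ, with z_{0.29} = -0.5534 and z_{0.78} = 0.7722.
Eliminate σ: μ = (z₂·x₁ − z₁·x₂)/(z₂ − z₁) = (0.7722·0.77 − (-0.5534)·1.2)/1.326 = 0.95.
Then σ = (x₂ − x₁)/(z₂ − z₁) = (1.2 − 0.77)/1.326 = 0.32.

μ = 0.95, σ = 0.32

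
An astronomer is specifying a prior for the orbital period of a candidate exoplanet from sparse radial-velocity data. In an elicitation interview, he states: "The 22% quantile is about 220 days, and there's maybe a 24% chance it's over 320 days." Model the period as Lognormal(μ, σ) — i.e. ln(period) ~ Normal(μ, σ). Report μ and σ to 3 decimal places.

μ ≈ 5.589, σ ≈ 0.253

If T ~ Lognormal(μ,σ) then ln T ~ Normal(μ,σ), so the p-quantile of ln T is μ + z_p·σ.
ln(220) = 5.394 and ln(320) = 5.768; z_{0.22} = -0.7722, z_{0.76} = 0.7063.
σ = (5.768 − 5.394)/(0.7063 − (-0.7722)) = 0.253.
μ = 5.394 − (-0.7722)·0.253 = 5.589.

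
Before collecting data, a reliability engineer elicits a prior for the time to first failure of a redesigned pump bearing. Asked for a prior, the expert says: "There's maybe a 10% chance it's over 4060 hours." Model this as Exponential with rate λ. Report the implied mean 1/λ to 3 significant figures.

P(T > 4060.0) = e^(−λ·4060.0) = 0.1, so λ = −ln(0.1)/4060.0 = 0.000567.
Mean = 1/λ = 1760 hours.

mean ≈ 1760 hours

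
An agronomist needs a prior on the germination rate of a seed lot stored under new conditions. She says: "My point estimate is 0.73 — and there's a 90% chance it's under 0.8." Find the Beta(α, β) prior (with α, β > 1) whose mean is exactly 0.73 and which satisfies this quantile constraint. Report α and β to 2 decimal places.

α ≈ 45.60, β ≈ 16.87

With mean 0.73 fixed, write α = 0.73s, β = 0.27s where s = α+β.
Need P(θ < 0.8) = 0.9 under Beta(0.73s, 0.27s). Normal approximation: (q−m)/√(m(1−m)/s) ≈ z_{0.9} = 1.28, so s ≈ 0.73·0.27·(1.28)²/(0.8−0.73)² = 66.1.
At s = 66.1: P(θ<0.8) ≈ 0.907. Adjusting to match 0.9 gives s ≈ 62.47.
So α = 0.73·62.47 ≈ 45.60, β = 0.27·62.47 ≈ 16.87.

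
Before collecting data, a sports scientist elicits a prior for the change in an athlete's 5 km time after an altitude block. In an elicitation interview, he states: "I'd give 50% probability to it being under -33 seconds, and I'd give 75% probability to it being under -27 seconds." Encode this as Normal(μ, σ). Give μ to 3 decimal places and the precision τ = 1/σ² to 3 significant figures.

μ = -33.000, τ = 0.0126

For Normal(μ,σ), the p-quantile is μ + z_p·σ. Here z_{0.5} = 0, z_{0.75} = 0.6745.
So -33 = μ + 0σ and -27 = μ + 0.6745σ.
Subtracting: σ = (-27 − -33)/(0.6745 − (0)) = 8.896.
Then μ = -33 − (0)·8.896 = -33.000.
Precision τ = 1/σ² = 1/8.896² = 0.0126.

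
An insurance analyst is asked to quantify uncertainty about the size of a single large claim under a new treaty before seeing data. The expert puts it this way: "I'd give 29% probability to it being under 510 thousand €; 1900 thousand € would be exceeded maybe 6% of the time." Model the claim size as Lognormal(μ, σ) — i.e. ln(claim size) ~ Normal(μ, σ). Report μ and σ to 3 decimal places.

If T ~ Lognormal(μ,σ) then ln T ~ Normal(μ,σ), so the p-quantile of ln T is μ + z_p·σ.
ln(510) = 6.234 and ln(1900) = 7.55; z_{0.29} = -0.5534, z_{0.94} = 1.555.
σ = (7.55 − 6.234)/(1.555 − (-0.5534)) = 0.624.
μ = 6.234 − (-0.5534)·0.624 = 6.580.

μ ≈ 6.580, σ ≈ 0.624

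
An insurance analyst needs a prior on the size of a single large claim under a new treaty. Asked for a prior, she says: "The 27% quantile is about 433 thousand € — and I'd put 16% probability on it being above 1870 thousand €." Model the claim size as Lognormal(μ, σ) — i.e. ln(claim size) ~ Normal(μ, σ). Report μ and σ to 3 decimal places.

If T ~ Lognormal(μ,σ) then ln T ~ Normal(μ,σ), so the p-quantile of ln T is μ + z_p·σ.
ln(433) = 6.071 and ln(1870) = 7.534; z_{0.27} = -0.6128, z_{0.84} = 0.9945.
σ = (7.534 − 6.071)/(0.9945 − (-0.6128)) = 0.910.
μ = 6.071 − (-0.6128)·0.910 = 6.629.

μ ≈ 6.629, σ ≈ 0.910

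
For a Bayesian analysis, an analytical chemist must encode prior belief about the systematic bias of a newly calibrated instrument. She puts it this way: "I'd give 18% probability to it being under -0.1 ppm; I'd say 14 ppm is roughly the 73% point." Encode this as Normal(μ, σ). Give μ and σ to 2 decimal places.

For Normal(μ,σ), the p-quantile is μ + z_p·σ. Here z_{0.18} = -0.9154, z_{0.73} = 0.6128.
So -0.1 = μ − 0.9154σ and 14 = μ + 0.6128σ.
Subtracting: σ = (14 − -0.1)/(0.6128 − (-0.9154)) = 9.23.
Then μ = -0.1 − (-0.9154)·9.23 = 8.35.

μ = 8.35, σ = 9.23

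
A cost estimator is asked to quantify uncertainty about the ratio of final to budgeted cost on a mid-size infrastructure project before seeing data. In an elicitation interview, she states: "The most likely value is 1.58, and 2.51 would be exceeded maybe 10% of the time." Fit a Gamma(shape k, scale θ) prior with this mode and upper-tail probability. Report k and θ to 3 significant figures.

Gamma(k,θ) with k>1 has mode (k−1)θ, so θ = 1.58/(k−1).
Need P(X < 2.51) = 0.9 with θ tied to k this way. Start at k = 2, θ = 1.58: P(X<2.51) ≈ 0.471.
Too low — raise k to concentrate. Iterating converges to k ≈ 9.76.
Then θ = 1.58/(9.76−1) ≈ 0.18.

k ≈ 9.76, θ ≈ 0.18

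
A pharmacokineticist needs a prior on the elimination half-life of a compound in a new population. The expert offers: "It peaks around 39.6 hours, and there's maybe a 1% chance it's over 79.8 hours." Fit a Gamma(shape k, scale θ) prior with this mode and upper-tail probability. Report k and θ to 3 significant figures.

Gamma(k,θ) with k>1 has mode (k−1)θ, so θ = 39.6/(k−1).
Need P(X < 79.8) = 0.99 with θ tied to k this way. Start at k = 2, θ = 39.6: P(X<79.8) ≈ 0.598.
Too low — raise k to concentrate. Iterating converges to k ≈ 11.
Then θ = 39.6/(11−1) ≈ 3.96.

k ≈ 11, θ ≈ 3.96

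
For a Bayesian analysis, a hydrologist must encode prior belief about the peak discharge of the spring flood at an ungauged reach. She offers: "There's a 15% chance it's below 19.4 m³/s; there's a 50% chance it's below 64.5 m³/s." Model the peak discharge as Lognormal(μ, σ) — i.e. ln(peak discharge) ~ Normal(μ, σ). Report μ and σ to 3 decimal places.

If T ~ Lognormal(μ,σ) then ln T ~ Normal(μ,σ), so the p-quantile of ln T is μ + z_p·σ.
ln(19.4) = 2.965 and ln(64.5) = 4.167; z_{0.15} = -1.036, z_{0.5} = 0.
σ = (4.167 − 2.965)/(0 − (-1.036)) = 1.159.
μ = 2.965 − (-1.036)·1.159 = 4.167.

μ ≈ 4.167, σ ≈ 1.159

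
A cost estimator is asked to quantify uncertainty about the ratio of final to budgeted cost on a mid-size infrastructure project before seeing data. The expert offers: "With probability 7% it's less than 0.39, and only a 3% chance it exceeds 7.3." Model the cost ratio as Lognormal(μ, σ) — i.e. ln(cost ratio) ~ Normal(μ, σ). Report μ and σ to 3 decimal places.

If T ~ Lognormal(μ,σ) then ln T ~ Normal(μ,σ), so the p-quantile of ln T is μ + z_p·σ.
ln(0.39) = -0.9416 and ln(7.3) = 1.988; z_{0.07} = -1.476, z_{0.97} = 1.881.
σ = (1.988 − -0.9416)/(1.881 − (-1.476)) = 0.873.
μ = -0.9416 − (-1.476)·0.873 = 0.346.

μ ≈ 0.346, σ ≈ 0.873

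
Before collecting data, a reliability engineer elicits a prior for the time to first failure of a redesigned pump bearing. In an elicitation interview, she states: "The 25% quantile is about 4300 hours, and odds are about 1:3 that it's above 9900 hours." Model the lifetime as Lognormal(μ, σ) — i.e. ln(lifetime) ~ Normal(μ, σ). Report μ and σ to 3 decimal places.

If T ~ Lognormal(μ,σ) then ln T ~ Normal(μ,σ), so the p-quantile of ln T is μ + z_p·σ.
ln(4300) = 8.366 and ln(9900) = 9.2; z_{0.25} = -0.6745, z_{0.75} = 0.6745.
σ = (9.2 − 8.366)/(0.6745 − (-0.6745)) = 0.618.
μ = 8.366 − (-0.6745)·0.618 = 8.783.

μ ≈ 8.783, σ ≈ 0.618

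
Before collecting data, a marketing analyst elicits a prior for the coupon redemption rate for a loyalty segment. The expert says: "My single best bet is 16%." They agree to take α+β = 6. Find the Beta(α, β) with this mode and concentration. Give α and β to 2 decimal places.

For α,β > 1 the Beta mode is (α−1)/(α+β−2). With α+β = 6, the mode is (α−1)/4.
Set (α−1)/4 = 0.16 → α = 1 + 0.16·4 = 1.64.
β = 6 − α = 4.36.

α = 1.64, β = 4.36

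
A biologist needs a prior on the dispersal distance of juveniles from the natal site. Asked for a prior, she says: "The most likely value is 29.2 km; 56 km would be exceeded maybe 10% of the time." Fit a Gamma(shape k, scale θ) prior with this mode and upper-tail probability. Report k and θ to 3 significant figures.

k ≈ 5.51, θ ≈ 6.47

Gamma(k,θ) with k>1 has mode (k−1)θ, so θ = 29.2/(k−1).
Need P(X < 56) = 0.9 with θ tied to k this way. Start at k = 2, θ = 29.2: P(X<56) ≈ 0.571.
Too low — raise k to concentrate. Iterating converges to k ≈ 5.51.
Then θ = 29.2/(5.51−1) ≈ 6.47.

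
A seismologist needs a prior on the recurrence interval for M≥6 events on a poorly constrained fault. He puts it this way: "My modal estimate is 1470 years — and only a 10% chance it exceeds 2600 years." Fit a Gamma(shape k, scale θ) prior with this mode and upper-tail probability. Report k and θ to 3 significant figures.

Gamma(k,θ) with k>1 has mode (k−1)θ, so θ = 1470/(k−1).
Need P(X < 2600) = 0.9 with θ tied to k this way. Start at k = 2, θ = 1470: P(X<2600) ≈ 0.528.
Too low — raise k to concentrate. Iterating converges to k ≈ 6.85.
Then θ = 1470/(6.85−1) ≈ 251.

k ≈ 6.85, θ ≈ 251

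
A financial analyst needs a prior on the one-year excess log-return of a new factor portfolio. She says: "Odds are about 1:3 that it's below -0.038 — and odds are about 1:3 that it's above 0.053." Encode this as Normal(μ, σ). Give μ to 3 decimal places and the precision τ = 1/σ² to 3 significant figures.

For Normal(μ,σ), the p-quantile is μ + z_p·σ. Here z_{0.25} = -0.6745, z_{0.75} = 0.6745.
So -0.038 = μ − 0.6745σ and 0.053 = μ + 0.6745σ.
Subtracting: σ = (0.053 − -0.038)/(0.6745 − (-0.6745)) = 0.067.
Then μ = -0.038 − (-0.6745)·0.067 = 0.008.
Precision τ = 1/σ² = 1/0.06746² = 220.

μ = 0.008, τ = 220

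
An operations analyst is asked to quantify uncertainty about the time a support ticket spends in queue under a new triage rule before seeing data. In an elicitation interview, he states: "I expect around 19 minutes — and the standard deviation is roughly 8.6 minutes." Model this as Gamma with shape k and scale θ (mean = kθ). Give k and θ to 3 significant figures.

k ≈ 4.88, θ ≈ 3.89

For Gamma(k, scale θ): mean = kθ, variance = kθ², so CV = 1/√k.
CV = SD/mean = 8.6/19 = 0.4526, hence k = 1/CV² = 4.88.
Then θ = mean/k = 19/4.88 = 3.89.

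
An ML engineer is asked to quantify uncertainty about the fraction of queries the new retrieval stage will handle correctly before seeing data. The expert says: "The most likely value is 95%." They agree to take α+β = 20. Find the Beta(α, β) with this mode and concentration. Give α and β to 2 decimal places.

α = 18.10, β = 1.90

For α,β > 1 the Beta mode is (α−1)/(α+β−2). With α+β = 20, the mode is (α−1)/18.
Set (α−1)/18 = 0.95 → α = 1 + 0.95·18 = 18.10.
β = 20 − α = 1.90.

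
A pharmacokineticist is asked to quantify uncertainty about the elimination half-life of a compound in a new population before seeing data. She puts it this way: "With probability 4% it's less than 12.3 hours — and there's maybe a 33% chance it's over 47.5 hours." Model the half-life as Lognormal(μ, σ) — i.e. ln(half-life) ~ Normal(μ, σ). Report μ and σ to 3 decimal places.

If T ~ Lognormal(μ,σ) then ln T ~ Normal(μ,σ), so the p-quantile of ln T is μ + z_p·σ.
ln(12.3) = 2.51 and ln(47.5) = 3.861; z_{0.04} = -1.751, z_{0.67} = 0.4399.
σ = (3.861 − 2.51)/(0.4399 − (-1.751)) = 0.617.
μ = 2.51 − (-1.751)·0.617 = 3.589.

μ ≈ 3.589, σ ≈ 0.617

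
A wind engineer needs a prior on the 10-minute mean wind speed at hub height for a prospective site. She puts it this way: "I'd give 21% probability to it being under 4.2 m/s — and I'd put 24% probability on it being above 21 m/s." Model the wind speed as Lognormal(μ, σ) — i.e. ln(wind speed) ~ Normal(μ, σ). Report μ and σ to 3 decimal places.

μ ≈ 2.293, σ ≈ 1.064

If T ~ Lognormal(μ,σ) then ln T ~ Normal(μ,σ), so the p-quantile of ln T is μ + z_p·σ.
ln(4.2) = 1.435 and ln(21) = 3.045; z_{0.21} = -0.8064, z_{0.76} = 0.7063.
σ = (3.045 − 1.435)/(0.7063 − (-0.8064)) = 1.064.
μ = 1.435 − (-0.8064)·1.064 = 2.293.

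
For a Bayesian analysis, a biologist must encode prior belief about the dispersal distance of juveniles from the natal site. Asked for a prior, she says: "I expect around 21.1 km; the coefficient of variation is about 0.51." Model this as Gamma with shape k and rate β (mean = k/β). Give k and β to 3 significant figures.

For Gamma(k, rate β): mean = k/β, variance = k/β², so CV = 1/√k.
CV = 0.51, hence k = 1/CV² = 3.84.
Then β = k/mean = 3.84/21.1 = 0.182.

k ≈ 3.84, β ≈ 0.182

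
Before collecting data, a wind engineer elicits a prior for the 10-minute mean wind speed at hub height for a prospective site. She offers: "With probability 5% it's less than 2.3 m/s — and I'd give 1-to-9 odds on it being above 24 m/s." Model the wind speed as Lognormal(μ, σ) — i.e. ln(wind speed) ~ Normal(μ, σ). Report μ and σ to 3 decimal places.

μ ≈ 2.151, σ ≈ 0.801

If T ~ Lognormal(μ,σ) then ln T ~ Normal(μ,σ), so the p-quantile of ln T is μ + z_p·σ.
ln(2.3) = 0.8329 and ln(24) = 3.178; z_{0.05} = -1.645, z_{0.9} = 1.282.
σ = (3.178 − 0.8329)/(1.282 − (-1.645)) = 0.801.
μ = 0.8329 − (-1.645)·0.801 = 2.151.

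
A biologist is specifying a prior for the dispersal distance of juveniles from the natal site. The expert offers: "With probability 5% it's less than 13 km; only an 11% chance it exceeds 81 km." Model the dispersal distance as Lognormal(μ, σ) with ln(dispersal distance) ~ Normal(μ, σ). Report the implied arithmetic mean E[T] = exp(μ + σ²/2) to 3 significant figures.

If T ~ Lognormal(μ,σ) then ln T ~ Normal(μ,σ), so the p-quantile of ln T is μ + z_p·σ.
ln(13) = 2.565 and ln(81) = 4.394; z_{0.05} = -1.645, z_{0.89} = 1.227.
σ = (4.394 − 2.565)/(1.227 − (-1.645)) = 0.637.
μ = 2.565 − (-1.645)·0.637 = 3.613.
E[T] = exp(μ + σ²/2) = exp(3.613 + 0.2030) = 45.4 km.

E[T] ≈ 45.4 km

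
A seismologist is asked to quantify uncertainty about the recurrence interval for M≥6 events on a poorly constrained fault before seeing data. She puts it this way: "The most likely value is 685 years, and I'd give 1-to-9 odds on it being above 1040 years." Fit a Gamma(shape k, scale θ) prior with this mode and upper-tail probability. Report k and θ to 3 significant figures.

Gamma(k,θ) with k>1 has mode (k−1)θ, so θ = 685/(k−1).
Need P(X < 1040) = 0.9 with θ tied to k this way. Start at k = 2, θ = 685: P(X<1040) ≈ 0.448.
Too low — raise k to concentrate. Iterating converges to k ≈ 11.7.
Then θ = 685/(11.7−1) ≈ 64.1.

k ≈ 11.7, θ ≈ 64.1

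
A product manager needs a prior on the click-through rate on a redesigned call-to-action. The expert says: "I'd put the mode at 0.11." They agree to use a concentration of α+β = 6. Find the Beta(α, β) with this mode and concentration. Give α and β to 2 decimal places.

For α,β > 1 the Beta mode is (α−1)/(α+β−2). With α+β = 6, the mode is (α−1)/4.
Set (α−1)/4 = 0.11 → α = 1 + 0.11·4 = 1.44.
β = 6 − α = 4.56.

α = 1.44, β = 4.56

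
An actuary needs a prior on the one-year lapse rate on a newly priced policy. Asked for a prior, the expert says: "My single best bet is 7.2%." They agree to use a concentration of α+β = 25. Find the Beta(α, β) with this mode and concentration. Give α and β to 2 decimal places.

For α,β > 1 the Beta mode is (α−1)/(α+β−2). With α+β = 25, the mode is (α−1)/23.
Set (α−1)/23 = 0.072 → α = 1 + 0.072·23 = 2.66.
β = 25 − α = 22.34.

α = 2.66, β = 22.34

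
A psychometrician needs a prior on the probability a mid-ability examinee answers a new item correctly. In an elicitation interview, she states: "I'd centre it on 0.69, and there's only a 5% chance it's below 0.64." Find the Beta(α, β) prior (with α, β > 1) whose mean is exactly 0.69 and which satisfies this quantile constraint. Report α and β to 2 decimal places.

With mean 0.69 fixed, write α = 0.69s, β = 0.31s where s = α+β.
Need P(θ < 0.64) = 0.05 under Beta(0.69s, 0.31s). Normal approximation: (q−m)/√(m(1−m)/s) ≈ z_{0.05} = -1.64, so s ≈ 0.69·0.31·(-1.64)²/(0.64−0.69)² = 231.5.
At s = 231.5: P(θ<0.64) ≈ 0.053. Adjusting to match 0.05 gives s ≈ 239.09.
So α = 0.69·239.09 ≈ 164.97, β = 0.31·239.09 ≈ 74.12.

α ≈ 164.97, β ≈ 74.12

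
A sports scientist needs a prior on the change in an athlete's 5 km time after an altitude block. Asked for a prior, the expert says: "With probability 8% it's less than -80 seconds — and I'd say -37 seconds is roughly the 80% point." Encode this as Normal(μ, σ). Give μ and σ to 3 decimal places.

The p-quantile of Normal(μ,σ) is μ + z_p·σ, with z_{0.08} = -1.405 and z_{0.8} = 0.8416.
Eliminate σ: μ = (z₂·x₁ − z₁·x₂)/(z₂ − z₁) = (0.8416·-80 − (-1.405)·-37)/2.247 = -53.108.
Then σ = (x₂ − x₁)/(z₂ − z₁) = (-37 − -80)/2.247 = 19.139.

μ = -53.108, σ = 19.139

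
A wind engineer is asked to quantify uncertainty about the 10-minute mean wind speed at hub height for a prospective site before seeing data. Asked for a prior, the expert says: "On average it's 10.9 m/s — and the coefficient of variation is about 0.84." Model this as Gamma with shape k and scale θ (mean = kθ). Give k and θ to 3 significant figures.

k ≈ 1.42, θ ≈ 7.69

For Gamma(k, scale θ): mean = kθ, variance = kθ², so CV = 1/√k.
CV = 0.84, hence k = 1/CV² = 1.42.
Then θ = mean/k = 10.9/1.42 = 7.69.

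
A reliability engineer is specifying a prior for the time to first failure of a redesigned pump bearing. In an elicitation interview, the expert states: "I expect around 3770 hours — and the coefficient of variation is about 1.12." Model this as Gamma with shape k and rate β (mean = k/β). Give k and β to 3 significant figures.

For Gamma(k, rate β): mean = k/β, variance = k/β², so CV = 1/√k.
CV = 1.12, hence k = 1/CV² = 0.797.
Then β = k/mean = 0.797/3770 = 0.000211.

k ≈ 0.797, β ≈ 0.000211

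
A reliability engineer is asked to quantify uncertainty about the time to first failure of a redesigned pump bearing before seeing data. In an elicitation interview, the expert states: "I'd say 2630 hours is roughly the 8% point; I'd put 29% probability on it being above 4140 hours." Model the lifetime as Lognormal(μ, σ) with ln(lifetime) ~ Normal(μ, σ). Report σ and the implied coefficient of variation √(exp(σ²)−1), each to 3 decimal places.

σ ≈ 0.232, CV ≈ 0.235

If T ~ Lognormal(μ,σ) then ln T ~ Normal(μ,σ), so the p-quantile of ln T is μ + z_p·σ.
ln(2630) = 7.875 and ln(4140) = 8.328; z_{0.08} = -1.405, z_{0.71} = 0.5534.
σ = (8.328 − 7.875)/(0.5534 − (-1.405)) = 0.232.
μ = 7.875 − (-1.405)·0.232 = 8.200.
CV = √(exp(σ²)−1) = √(exp(0.0537)−1) = 0.235.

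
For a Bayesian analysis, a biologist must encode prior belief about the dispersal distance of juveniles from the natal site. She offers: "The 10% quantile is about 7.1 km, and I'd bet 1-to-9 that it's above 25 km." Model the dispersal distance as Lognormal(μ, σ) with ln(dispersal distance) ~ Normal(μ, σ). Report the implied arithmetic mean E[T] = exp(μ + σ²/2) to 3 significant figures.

If T ~ Lognormal(μ,σ) then ln T ~ Normal(μ,σ), so the p-quantile of ln T is μ + z_p·σ.
ln(7.1) = 1.96 and ln(25) = 3.219; z_{0.1} = -1.282, z_{0.9} = 1.282.
σ = (3.219 − 1.96)/(1.282 − (-1.282)) = 0.491.
μ = 1.96 − (-1.282)·0.491 = 2.589.
E[T] = exp(μ + σ²/2) = exp(2.589 + 0.1206) = 15 km.

E[T] ≈ 15 km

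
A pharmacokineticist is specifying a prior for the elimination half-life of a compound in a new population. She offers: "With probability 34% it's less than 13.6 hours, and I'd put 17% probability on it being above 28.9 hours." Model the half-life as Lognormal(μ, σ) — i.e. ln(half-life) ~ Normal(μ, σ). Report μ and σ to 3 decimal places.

μ ≈ 2.838, σ ≈ 0.552

If T ~ Lognormal(μ,σ) then ln T ~ Normal(μ,σ), so the p-quantile of ln T is μ + z_p·σ.
ln(13.6) = 2.61 and ln(28.9) = 3.364; z_{0.34} = -0.4125, z_{0.83} = 0.9542.
σ = (3.364 − 2.61)/(0.9542 − (-0.4125)) = 0.552.
μ = 2.61 − (-0.4125)·0.552 = 2.838.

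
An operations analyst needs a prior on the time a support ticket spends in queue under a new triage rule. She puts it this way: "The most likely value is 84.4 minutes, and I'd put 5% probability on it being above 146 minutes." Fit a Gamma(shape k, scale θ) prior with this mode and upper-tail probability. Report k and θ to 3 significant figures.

k ≈ 10.3, θ ≈ 9.08

Gamma(k,θ) with k>1 has mode (k−1)θ, so θ = 84.4/(k−1).
Need P(X < 146) = 0.95 with θ tied to k this way. Start at k = 2, θ = 84.4: P(X<146) ≈ 0.516.
Too low — raise k to concentrate. Iterating converges to k ≈ 10.3.
Then θ = 84.4/(10.3−1) ≈ 9.08.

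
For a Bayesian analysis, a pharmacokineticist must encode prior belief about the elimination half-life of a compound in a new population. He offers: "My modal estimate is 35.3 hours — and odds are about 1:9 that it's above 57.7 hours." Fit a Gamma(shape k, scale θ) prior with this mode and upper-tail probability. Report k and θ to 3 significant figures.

Gamma(k,θ) with k>1 has mode (k−1)θ, so θ = 35.3/(k−1).
Need P(X < 57.7) = 0.9 with θ tied to k this way. Start at k = 2, θ = 35.3: P(X<57.7) ≈ 0.486.
Too low — raise k to concentrate. Iterating converges to k ≈ 8.8.
Then θ = 35.3/(8.8−1) ≈ 4.52.

k ≈ 8.8, θ ≈ 4.52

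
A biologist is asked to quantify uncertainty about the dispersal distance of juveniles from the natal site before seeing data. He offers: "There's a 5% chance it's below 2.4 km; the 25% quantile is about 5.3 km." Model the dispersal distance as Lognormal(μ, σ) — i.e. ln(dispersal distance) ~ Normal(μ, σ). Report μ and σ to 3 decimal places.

μ ≈ 2.218, σ ≈ 0.816

If T ~ Lognormal(μ,σ) then ln T ~ Normal(μ,σ), so the p-quantile of ln T is μ + z_p·σ.
ln(2.4) = 0.8755 and ln(5.3) = 1.668; z_{0.05} = -1.645, z_{0.25} = -0.6745.
σ = (1.668 − 0.8755)/(-0.6745 − (-1.645)) = 0.816.
μ = 0.8755 − (-1.645)·0.816 = 2.218.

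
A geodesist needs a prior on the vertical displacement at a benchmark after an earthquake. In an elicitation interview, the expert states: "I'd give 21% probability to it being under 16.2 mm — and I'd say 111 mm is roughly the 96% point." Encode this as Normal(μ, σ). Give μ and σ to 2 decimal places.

μ = 46.10, σ = 37.07

The p-quantile of Normal(μ,σ) is μ + z_p·σ, with z_{0.21} = -0.8064 and z_{0.96} = 1.751.
Eliminate σ: μ = (z₂·x₁ − z₁·x₂)/(z₂ − z₁) = (1.751·16.2 − (-0.8064)·111)/2.557 = 46.10.
Then σ = (x₂ − x₁)/(z₂ − z₁) = (111 − 16.2)/2.557 = 37.07.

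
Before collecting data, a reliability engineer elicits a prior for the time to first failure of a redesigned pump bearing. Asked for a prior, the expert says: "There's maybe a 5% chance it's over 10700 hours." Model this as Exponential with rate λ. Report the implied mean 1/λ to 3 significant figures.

mean ≈ 3570 hours

P(T > 10700.0) = e^(−λ·10700.0) = 0.05, so λ = −ln(0.05)/10700.0 = 0.00028.
Mean = 1/λ = 3570 hours.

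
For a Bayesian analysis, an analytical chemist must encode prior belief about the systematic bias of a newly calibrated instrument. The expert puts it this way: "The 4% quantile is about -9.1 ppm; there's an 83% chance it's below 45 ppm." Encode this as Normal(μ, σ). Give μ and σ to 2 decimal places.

The p-quantile of Normal(μ,σ) is μ + z_p·σ, with z_{0.04} = -1.751 and z_{0.83} = 0.9542.
Eliminate σ: μ = (z₂·x₁ − z₁·x₂)/(z₂ − z₁) = (0.9542·-9.1 − (-1.751)·45)/2.705 = 25.92.
Then σ = (x₂ − x₁)/(z₂ − z₁) = (45 − -9.1)/2.705 = 20.00.

μ = 25.92, σ = 20.00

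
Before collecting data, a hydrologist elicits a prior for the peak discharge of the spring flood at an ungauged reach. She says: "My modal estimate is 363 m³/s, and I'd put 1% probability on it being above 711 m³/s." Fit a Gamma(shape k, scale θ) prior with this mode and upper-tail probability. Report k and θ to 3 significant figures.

k ≈ 11.9, θ ≈ 33.3

Gamma(k,θ) with k>1 has mode (k−1)θ, so θ = 363/(k−1).
Need P(X < 711) = 0.99 with θ tied to k this way. Start at k = 2, θ = 363: P(X<711) ≈ 0.583.
Too low — raise k to concentrate. Iterating converges to k ≈ 11.9.
Then θ = 363/(11.9−1) ≈ 33.3.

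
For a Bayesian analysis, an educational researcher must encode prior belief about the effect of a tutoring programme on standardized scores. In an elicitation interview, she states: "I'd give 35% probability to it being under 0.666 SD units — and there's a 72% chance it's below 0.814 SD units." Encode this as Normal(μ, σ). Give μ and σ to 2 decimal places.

The p-quantile of Normal(μ,σ) is μ + z_p·σ, with z_{0.35} = -0.3853 and z_{0.72} = 0.5828.
Eliminate σ: μ = (z₂·x₁ − z₁·x₂)/(z₂ − z₁) = (0.5828·0.666 − (-0.3853)·0.814)/0.9682 = 0.72.
Then σ = (x₂ − x₁)/(z₂ − z₁) = (0.814 − 0.666)/0.9682 = 0.15.

μ = 0.72, σ = 0.15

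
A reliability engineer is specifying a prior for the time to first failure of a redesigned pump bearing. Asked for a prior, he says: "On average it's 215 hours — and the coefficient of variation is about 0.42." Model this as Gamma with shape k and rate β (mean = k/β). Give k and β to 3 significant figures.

For Gamma(k, rate β): mean = k/β, variance = k/β², so CV = 1/√k.
CV = 0.42, hence k = 1/CV² = 5.67.
Then β = k/mean = 5.67/215 = 0.0264.

k ≈ 5.67, β ≈ 0.0264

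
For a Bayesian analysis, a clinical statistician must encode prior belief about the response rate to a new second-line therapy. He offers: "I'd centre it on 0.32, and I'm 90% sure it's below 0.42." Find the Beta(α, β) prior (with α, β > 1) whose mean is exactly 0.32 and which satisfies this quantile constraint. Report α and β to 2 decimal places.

With mean 0.32 fixed, write α = 0.32s, β = 0.68s where s = α+β.
Need P(θ < 0.42) = 0.9 under Beta(0.32s, 0.68s). Normal approximation: (q−m)/√(m(1−m)/s) ≈ z_{0.9} = 1.28, so s ≈ 0.32·0.68·(1.28)²/(0.42−0.32)² = 35.7.
At s = 35.7: P(θ<0.42) ≈ 0.897. Adjusting to match 0.9 gives s ≈ 36.83.
So α = 0.32·36.83 ≈ 11.79, β = 0.68·36.83 ≈ 25.04.

α ≈ 11.79, β ≈ 25.04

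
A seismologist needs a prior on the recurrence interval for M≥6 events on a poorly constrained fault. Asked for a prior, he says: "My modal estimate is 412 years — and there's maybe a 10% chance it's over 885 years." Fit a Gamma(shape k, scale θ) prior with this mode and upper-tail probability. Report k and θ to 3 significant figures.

Gamma(k,θ) with k>1 has mode (k−1)θ, so θ = 412/(k−1).
Need P(X < 885) = 0.9 with θ tied to k this way. Start at k = 2, θ = 412: P(X<885) ≈ 0.633.
Too low — raise k to concentrate. Iterating converges to k ≈ 4.29.
Then θ = 412/(4.29−1) ≈ 125.

k ≈ 4.29, θ ≈ 125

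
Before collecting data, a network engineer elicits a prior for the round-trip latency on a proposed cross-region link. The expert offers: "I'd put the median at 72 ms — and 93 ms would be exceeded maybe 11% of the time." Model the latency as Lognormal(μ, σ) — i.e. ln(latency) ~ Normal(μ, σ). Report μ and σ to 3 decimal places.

μ ≈ 4.277, σ ≈ 0.209

If T ~ Lognormal(μ,σ) then ln T ~ Normal(μ,σ), so the p-quantile of ln T is μ + z_p·σ.
ln(72) = 4.277 and ln(93) = 4.533; z_{0.5} = 0, z_{0.89} = 1.227.
σ = (4.533 − 4.277)/(1.227 − (0)) = 0.209.
μ = 4.277 − (0)·0.209 = 4.277.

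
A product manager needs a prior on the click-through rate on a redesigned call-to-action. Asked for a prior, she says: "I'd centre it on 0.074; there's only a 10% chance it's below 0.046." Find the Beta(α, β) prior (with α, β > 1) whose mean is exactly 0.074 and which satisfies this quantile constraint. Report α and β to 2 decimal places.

With mean 0.074 fixed, write α = 0.074s, β = 0.926s where s = α+β.
Need P(θ < 0.046) = 0.1 under Beta(0.074s, 0.926s). Normal approximation: (q−m)/√(m(1−m)/s) ≈ z_{0.1} = -1.28, so s ≈ 0.074·0.926·(-1.28)²/(0.046−0.074)² = 143.5.
At s = 143.5: P(θ<0.046) ≈ 0.084. Adjusting to match 0.1 gives s ≈ 126.12.
So α = 0.074·126.12 ≈ 9.33, β = 0.926·126.12 ≈ 116.78.

α ≈ 9.33, β ≈ 116.78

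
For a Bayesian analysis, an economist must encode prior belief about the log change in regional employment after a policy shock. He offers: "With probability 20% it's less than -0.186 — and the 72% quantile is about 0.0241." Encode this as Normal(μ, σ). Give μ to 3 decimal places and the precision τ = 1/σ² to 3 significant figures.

For Normal(μ,σ), the p-quantile is μ + z_p·σ. Here z_{0.2} = -0.8416, z_{0.72} = 0.5828.
So -0.186 = μ − 0.8416σ and 0.0241 = μ + 0.5828σ.
Subtracting: σ = (0.0241 − -0.186)/(0.5828 − (-0.8416)) = 0.147.
Then μ = -0.186 − (-0.8416)·0.147 = -0.062.
Precision τ = 1/σ² = 1/0.1475² = 46.

μ = -0.062, τ = 46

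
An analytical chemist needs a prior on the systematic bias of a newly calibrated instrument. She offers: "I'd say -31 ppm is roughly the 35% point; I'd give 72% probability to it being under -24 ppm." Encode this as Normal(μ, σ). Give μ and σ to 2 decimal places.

μ = -28.21, σ = 7.23

For Normal(μ,σ), the p-quantile is μ + z_p·σ. Here z_{0.35} = -0.3853, z_{0.72} = 0.5828.
So -31 = μ − 0.3853σ and -24 = μ + 0.5828σ.
Subtracting: σ = (-24 − -31)/(0.5828 − (-0.3853)) = 7.23.
Then μ = -31 − (-0.3853)·7.23 = -28.21.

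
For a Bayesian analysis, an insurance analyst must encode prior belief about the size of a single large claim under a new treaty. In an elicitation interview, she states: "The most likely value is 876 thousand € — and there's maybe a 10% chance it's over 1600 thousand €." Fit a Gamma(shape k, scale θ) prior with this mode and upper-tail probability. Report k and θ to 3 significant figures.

Gamma(k,θ) with k>1 has mode (k−1)θ, so θ = 876/(k−1).
Need P(X < 1600) = 0.9 with θ tied to k this way. Start at k = 2, θ = 876: P(X<1600) ≈ 0.545.
Too low — raise k to concentrate. Iterating converges to k ≈ 6.25.
Then θ = 876/(6.25−1) ≈ 167.

k ≈ 6.25, θ ≈ 167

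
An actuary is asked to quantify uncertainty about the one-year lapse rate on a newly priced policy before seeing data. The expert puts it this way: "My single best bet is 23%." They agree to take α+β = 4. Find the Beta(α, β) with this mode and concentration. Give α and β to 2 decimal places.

α = 1.46, β = 2.54

For α,β > 1 the Beta mode is (α−1)/(α+β−2). With α+β = 4, the mode is (α−1)/2.
Set (α−1)/2 = 0.23 → α = 1 + 0.23·2 = 1.46.
β = 4 − α = 2.54.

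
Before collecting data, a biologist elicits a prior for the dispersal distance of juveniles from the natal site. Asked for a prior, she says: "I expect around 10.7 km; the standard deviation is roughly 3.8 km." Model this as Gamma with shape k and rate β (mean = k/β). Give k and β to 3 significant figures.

k ≈ 7.93, β ≈ 0.741

For Gamma(k, rate β): mean = k/β, variance = k/β², so CV = 1/√k.
CV = SD/mean = 3.8/10.7 = 0.3551, hence k = 1/CV² = 7.93.
Then β = k/mean = 7.93/10.7 = 0.741.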